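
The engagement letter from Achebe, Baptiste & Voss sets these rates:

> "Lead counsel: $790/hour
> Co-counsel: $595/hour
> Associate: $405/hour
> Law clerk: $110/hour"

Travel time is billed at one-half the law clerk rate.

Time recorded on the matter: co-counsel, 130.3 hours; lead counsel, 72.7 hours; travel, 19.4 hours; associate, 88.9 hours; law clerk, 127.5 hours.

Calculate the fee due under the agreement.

$186,058.00

Lead counsel: 72.7 × $790 = $57,433.00
Co-counsel: 130.3 × $595 = $77,528.50
Associate: 88.9 × $405 = $36,004.50
Law clerk: 127.5 × $110 = $14,025.00
Subtotal: $57,433.00 + $77,528.50 + $36,004.50 + $14,025.00 = $184,991.00
Travel: 19.4 × ($110 ÷ 2) = 19.4 × $55.00 = $1,067.00
Total: $184,991.00 + $1,067.00 = $186,058.00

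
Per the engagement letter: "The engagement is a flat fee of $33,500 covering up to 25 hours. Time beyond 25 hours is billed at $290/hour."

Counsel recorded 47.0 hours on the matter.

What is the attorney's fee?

$39,880.00

Flat fee: $33,500.00
Excess hours: 47.0 − 25 = 22.0
Overrun: 22.0 × $290 = $6,380.00
Total: $33,500.00 + $6,380.00 = $39,880.00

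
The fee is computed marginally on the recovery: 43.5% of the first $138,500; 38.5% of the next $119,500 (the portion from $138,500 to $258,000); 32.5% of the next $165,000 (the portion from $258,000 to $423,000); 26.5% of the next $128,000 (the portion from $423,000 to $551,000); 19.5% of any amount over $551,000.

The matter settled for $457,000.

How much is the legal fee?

$168,890.00

First $138,500 at 43.5% = $60,247.50
Next $119,500 at 38.5% = $46,007.50
Next $165,000 at 32.5% = $53,625.00
Remaining $34,000 at 26.5% = $9,010.00
Fee: $60,247.50 + $46,007.50 + $53,625.00 + $9,010.00 = $168,890.00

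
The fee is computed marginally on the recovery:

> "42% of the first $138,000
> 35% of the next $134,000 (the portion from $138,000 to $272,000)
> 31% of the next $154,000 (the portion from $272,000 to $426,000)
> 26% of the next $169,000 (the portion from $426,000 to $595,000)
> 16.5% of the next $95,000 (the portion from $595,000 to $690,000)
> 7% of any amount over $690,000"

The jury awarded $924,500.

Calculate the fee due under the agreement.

First $138,000 at 42% = $57,960.00
Next $134,000 at 35% = $46,900.00
Next $154,000 at 31% = $47,740.00
Next $169,000 at 26% = $43,940.00
Next $95,000 at 16.5% = $15,675.00
Remaining $234,500 at 7% = $16,415.00
Fee: $57,960.00 + $46,900.00 + $47,740.00 + $43,940.00 + $15,675.00 + $16,415.00 = $228,630.00

$228,630.00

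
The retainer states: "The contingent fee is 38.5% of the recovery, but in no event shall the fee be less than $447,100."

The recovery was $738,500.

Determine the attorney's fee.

$447,100.00

38.5% of $738,500 = $284,322.50
That is below the $447,100 minimum, so the minimum applies.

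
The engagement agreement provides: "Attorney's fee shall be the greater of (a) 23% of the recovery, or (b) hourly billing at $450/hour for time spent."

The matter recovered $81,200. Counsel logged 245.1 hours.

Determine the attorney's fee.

(a) 23% of $81,200 = $18,676.00
(b) 245.1 × $450 = $110,295.00
The greater is (b): $110,295.00.

$110,295.00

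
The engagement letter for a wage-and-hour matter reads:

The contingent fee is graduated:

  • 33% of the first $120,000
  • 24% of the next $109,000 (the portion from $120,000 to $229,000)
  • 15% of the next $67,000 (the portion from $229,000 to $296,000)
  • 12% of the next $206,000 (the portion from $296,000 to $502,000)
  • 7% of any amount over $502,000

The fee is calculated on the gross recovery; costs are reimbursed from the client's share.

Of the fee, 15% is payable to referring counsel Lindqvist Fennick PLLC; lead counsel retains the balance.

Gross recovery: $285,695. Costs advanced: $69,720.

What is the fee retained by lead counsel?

$63,124.61

Fee base is the gross recovery, $285,695; costs are reimbursed separately.
First $120,000 at 33% = $39,600.00
Next $109,000 at 24% = $26,160.00
Remaining $56,695 at 15% = $8,504.25
Fee: $39,600.00 + $26,160.00 + $8,504.25 = $74,264.25
Referral share: 15% of $74,264.25 = $11,139.64; lead counsel retains $74,264.25 − $11,139.64 = $63,124.61.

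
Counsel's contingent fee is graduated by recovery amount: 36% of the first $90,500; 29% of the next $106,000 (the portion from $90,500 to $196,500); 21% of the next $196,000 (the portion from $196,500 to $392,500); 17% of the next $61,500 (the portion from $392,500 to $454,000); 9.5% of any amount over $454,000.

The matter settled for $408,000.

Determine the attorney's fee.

First $90,500 at 36% = $32,580.00
Next $106,000 at 29% = $30,740.00
Next $196,000 at 21% = $41,160.00
Remaining $15,500 at 17% = $2,635.00
Fee: $32,580.00 + $30,740.00 + $41,160.00 + $2,635.00 = $107,115.00

$107,115.00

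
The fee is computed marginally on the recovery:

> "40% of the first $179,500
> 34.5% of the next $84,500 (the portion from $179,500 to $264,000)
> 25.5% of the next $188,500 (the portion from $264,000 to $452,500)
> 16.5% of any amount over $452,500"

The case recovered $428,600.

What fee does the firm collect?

$142,925.50

First $179,500 at 40% = $71,800.00
Next $84,500 at 34.5% = $29,152.50
Remaining $164,600 at 25.5% = $41,973.00
Fee: $71,800.00 + $29,152.50 + $41,973.00 = $142,925.50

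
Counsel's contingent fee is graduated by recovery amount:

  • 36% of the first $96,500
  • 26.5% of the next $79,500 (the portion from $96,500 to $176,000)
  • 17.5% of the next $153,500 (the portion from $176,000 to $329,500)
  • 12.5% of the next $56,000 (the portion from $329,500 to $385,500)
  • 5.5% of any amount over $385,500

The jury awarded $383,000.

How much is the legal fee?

First $96,500 at 36% = $34,740.00
Next $79,500 at 26.5% = $21,067.50
Next $153,500 at 17.5% = $26,862.50
Remaining $53,500 at 12.5% = $6,687.50
Fee: $34,740.00 + $21,067.50 + $26,862.50 + $6,687.50 = $89,357.50

$89,357.50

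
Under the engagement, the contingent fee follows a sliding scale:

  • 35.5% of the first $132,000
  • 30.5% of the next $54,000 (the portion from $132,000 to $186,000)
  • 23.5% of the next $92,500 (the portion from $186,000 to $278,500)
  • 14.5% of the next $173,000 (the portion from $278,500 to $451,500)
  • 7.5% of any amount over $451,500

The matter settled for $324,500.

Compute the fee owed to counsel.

First $132,000 at 35.5% = $46,860.00
Next $54,000 at 30.5% = $16,470.00
Next $92,500 at 23.5% = $21,737.50
Remaining $46,000 at 14.5% = $6,670.00
Fee: $46,860.00 + $16,470.00 + $21,737.50 + $6,670.00 = $91,737.50

$91,737.50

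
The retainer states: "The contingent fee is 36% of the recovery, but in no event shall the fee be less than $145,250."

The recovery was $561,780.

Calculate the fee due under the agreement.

36% of $561,780 = $202,240.80
That exceeds the $145,250 minimum.

$202,240.80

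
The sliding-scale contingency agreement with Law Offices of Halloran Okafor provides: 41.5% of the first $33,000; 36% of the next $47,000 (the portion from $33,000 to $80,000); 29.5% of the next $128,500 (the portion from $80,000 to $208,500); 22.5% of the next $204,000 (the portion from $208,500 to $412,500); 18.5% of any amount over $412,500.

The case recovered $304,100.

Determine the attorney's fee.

$90,032.50

First $33,000 at 41.5% = $13,695.00
Next $47,000 at 36% = $16,920.00
Next $128,500 at 29.5% = $37,907.50
Remaining $95,600 at 22.5% = $21,510.00
Fee: $13,695.00 + $16,920.00 + $37,907.50 + $21,510.00 = $90,032.50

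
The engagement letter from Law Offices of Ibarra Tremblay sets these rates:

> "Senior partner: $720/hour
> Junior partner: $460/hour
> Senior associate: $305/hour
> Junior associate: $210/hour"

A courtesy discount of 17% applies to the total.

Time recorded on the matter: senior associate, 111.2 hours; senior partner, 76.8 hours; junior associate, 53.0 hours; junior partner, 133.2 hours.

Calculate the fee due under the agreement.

$134,139.62

Senior partner: 76.8 × $720 = $55,296.00
Junior partner: 133.2 × $460 = $61,272.00
Senior associate: 111.2 × $305 = $33,916.00
Junior associate: 53.0 × $210 = $11,130.00
Subtotal: $161,614.00
Less 17% discount: −$27,474.38
Total: $161,614.00 − $27,474.38 = $134,139.62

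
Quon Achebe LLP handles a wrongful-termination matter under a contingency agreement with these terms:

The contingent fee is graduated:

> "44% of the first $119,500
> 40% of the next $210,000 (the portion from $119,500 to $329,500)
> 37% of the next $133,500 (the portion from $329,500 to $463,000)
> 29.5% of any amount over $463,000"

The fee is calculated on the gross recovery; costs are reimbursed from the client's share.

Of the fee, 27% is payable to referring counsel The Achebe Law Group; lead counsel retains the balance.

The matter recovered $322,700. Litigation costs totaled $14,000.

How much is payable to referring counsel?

Fee base is the gross recovery, $322,700; costs are reimbursed separately.
First $119,500 at 44% = $52,580.00
Remaining $203,200 at 40% = $81,280.00
Fee: $52,580.00 + $81,280.00 = $133,860.00
Referral share: 27% of $133,860.00 = $36,142.20; lead counsel retains $133,860.00 − $36,142.20 = $97,717.80.

$36,142.20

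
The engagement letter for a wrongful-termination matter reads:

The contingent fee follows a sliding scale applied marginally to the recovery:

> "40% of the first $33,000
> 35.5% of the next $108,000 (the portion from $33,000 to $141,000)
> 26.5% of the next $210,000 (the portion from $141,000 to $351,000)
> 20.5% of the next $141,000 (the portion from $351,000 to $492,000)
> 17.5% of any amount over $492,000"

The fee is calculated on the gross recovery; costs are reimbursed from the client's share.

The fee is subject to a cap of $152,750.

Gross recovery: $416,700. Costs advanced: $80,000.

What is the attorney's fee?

Fee base is the gross recovery, $416,700; costs are reimbursed separately.
First $33,000 at 40% = $13,200.00
Next $108,000 at 35.5% = $38,340.00
Next $210,000 at 26.5% = $55,650.00
Remaining $65,700 at 20.5% = $13,468.50
Fee: $13,200.00 + $38,340.00 + $55,650.00 + $13,468.50 = $120,658.50
$120,658.50 is under the $152,750 cap.

$120,658.50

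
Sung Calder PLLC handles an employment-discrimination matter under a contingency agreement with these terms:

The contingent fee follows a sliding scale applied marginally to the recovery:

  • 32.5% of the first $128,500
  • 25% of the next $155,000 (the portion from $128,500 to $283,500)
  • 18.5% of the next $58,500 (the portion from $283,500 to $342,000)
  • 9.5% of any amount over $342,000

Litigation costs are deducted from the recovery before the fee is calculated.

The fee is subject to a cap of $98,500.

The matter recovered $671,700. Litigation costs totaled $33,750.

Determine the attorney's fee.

$98,500.00

Fee base (net of costs): $671,700 − $33,750 = $637,950
First $128,500 at 32.5% = $41,762.50
Next $155,000 at 25% = $38,750.00
Next $58,500 at 18.5% = $10,822.50
Remaining $295,950 at 9.5% = $28,115.25
Fee: $41,762.50 + $38,750.00 + $10,822.50 + $28,115.25 = $119,450.25
$119,450.25 exceeds the $98,500 cap, so the fee is capped at $98,500.00.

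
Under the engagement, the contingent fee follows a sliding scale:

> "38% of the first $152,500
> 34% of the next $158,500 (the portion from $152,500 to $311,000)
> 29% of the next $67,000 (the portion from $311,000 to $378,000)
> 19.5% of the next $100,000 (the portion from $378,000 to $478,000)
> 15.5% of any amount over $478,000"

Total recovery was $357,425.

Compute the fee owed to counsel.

First $152,500 at 38% = $57,950.00
Next $158,500 at 34% = $53,890.00
Remaining $46,425 at 29% = $13,463.25
Fee: $57,950.00 + $53,890.00 + $13,463.25 = $125,303.25

$125,303.25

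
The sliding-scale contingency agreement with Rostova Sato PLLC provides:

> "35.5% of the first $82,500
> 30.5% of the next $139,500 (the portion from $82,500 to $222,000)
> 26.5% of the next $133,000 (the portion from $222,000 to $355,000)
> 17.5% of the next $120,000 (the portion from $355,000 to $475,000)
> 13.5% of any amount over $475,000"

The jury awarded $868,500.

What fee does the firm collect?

First $82,500 at 35.5% = $29,287.50
Next $139,500 at 30.5% = $42,547.50
Next $133,000 at 26.5% = $35,245.00
Next $120,000 at 17.5% = $21,000.00
Remaining $393,500 at 13.5% = $53,122.50
Fee: $29,287.50 + $42,547.50 + $35,245.00 + $21,000.00 + $53,122.50 = $181,202.50

$181,202.50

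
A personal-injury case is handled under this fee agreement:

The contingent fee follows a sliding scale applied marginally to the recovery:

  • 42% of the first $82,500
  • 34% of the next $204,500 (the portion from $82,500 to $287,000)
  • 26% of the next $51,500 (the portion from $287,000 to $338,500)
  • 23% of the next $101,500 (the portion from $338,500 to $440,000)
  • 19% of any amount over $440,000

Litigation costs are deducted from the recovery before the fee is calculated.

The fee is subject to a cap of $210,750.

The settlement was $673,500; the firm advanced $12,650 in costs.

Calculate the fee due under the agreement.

$182,876.50

Fee base (net of costs): $673,500 − $12,650 = $660,850
First $82,500 at 42% = $34,650.00
Next $204,500 at 34% = $69,530.00
Next $51,500 at 26% = $13,390.00
Next $101,500 at 23% = $23,345.00
Remaining $220,850 at 19% = $41,961.50
Fee: $34,650.00 + $69,530.00 + $13,390.00 + $23,345.00 + $41,961.50 = $182,876.50
$182,876.50 is under the $210,750 cap.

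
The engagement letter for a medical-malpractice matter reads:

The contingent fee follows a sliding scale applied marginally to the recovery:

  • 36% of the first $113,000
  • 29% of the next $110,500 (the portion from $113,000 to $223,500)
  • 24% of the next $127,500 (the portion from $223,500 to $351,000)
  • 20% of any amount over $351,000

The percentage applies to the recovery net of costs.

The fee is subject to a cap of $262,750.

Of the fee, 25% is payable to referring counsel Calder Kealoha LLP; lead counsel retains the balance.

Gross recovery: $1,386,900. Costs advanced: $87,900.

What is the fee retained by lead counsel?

Fee base (net of costs): $1,386,900 − $87,900 = $1,299,000
First $113,000 at 36% = $40,680.00
Next $110,500 at 29% = $32,045.00
Next $127,500 at 24% = $30,600.00
Remaining $948,000 at 20% = $189,600.00
Fee: $40,680.00 + $32,045.00 + $30,600.00 + $189,600.00 = $292,925.00
$292,925.00 exceeds the $262,750 cap, so the fee is capped at $262,750.00.
Referral share: 25% of $262,750.00 = $65,687.50; lead counsel retains $262,750.00 − $65,687.50 = $197,062.50.

$197,062.50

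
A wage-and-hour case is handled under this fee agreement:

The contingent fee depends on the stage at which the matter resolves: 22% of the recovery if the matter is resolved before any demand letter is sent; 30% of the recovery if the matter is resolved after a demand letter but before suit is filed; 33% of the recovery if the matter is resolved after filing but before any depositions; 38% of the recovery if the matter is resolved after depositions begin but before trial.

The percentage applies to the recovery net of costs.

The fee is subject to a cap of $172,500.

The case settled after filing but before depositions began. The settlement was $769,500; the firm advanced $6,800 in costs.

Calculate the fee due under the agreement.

$172,500.00

Fee base (net of costs): $769,500 − $6,800 = $762,700
The matter settled after filing but before depositions began, so the 33% rate applies.
$762,700 × 33% = $251,691.00
$251,691.00 exceeds the $172,500 cap, so the fee is capped at $172,500.00.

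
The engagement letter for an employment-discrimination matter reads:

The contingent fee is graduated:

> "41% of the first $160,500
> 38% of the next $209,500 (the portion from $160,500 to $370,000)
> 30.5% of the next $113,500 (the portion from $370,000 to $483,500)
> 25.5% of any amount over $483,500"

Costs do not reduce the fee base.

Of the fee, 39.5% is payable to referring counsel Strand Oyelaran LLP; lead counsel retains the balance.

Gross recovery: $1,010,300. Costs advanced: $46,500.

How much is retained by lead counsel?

Fee base is the gross recovery, $1,010,300; costs are reimbursed separately.
First $160,500 at 41% = $65,805.00
Next $209,500 at 38% = $79,610.00
Next $113,500 at 30.5% = $34,617.50
Remaining $526,800 at 25.5% = $134,334.00
Fee: $65,805.00 + $79,610.00 + $34,617.50 + $134,334.00 = $314,366.50
Referral share: 39.5% of $314,366.50 = $124,174.77; lead counsel retains $314,366.50 − $124,174.77 = $190,191.73.

$190,191.73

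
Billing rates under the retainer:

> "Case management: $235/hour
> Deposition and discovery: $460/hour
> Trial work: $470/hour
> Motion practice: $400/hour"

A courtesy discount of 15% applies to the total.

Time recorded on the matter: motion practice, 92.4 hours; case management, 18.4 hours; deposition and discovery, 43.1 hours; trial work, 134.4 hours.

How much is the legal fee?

Case management: 18.4 × $235 = $4,324.00
Deposition and discovery: 43.1 × $460 = $19,826.00
Trial work: 134.4 × $470 = $63,168.00
Motion practice: 92.4 × $400 = $36,960.00
Subtotal: $124,278.00
Less 15% discount: −$18,641.70
Total: $124,278.00 − $18,641.70 = $105,636.30

$105,636.30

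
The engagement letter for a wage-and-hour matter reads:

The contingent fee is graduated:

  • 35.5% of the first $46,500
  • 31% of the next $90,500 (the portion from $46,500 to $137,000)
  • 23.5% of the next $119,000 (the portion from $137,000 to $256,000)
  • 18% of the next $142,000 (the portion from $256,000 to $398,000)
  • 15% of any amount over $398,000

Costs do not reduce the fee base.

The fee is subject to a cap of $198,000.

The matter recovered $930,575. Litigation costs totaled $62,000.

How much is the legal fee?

$177,973.75

Fee base is the gross recovery, $930,575; costs are reimbursed separately.
First $46,500 at 35.5% = $16,507.50
Next $90,500 at 31% = $28,055.00
Next $119,000 at 23.5% = $27,965.00
Next $142,000 at 18% = $25,560.00
Remaining $532,575 at 15% = $79,886.25
Fee: $16,507.50 + $28,055.00 + $27,965.00 + $25,560.00 + $79,886.25 = $177,973.75
$177,973.75 is under the $198,000 cap.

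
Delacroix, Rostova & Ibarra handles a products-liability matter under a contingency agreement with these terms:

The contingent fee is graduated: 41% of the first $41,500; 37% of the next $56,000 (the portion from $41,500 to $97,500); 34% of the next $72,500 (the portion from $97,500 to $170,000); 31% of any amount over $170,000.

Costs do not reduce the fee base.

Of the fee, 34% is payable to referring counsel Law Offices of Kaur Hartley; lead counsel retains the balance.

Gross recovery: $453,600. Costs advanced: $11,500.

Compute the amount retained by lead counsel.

$99,198.66

Fee base is the gross recovery, $453,600; costs are reimbursed separately.
First $41,500 at 41% = $17,015.00
Next $56,000 at 37% = $20,720.00
Next $72,500 at 34% = $24,650.00
Remaining $283,600 at 31% = $87,916.00
Fee: $17,015.00 + $20,720.00 + $24,650.00 + $87,916.00 = $150,301.00
Referral share: 34% of $150,301.00 = $51,102.34; lead counsel retains $150,301.00 − $51,102.34 = $99,198.66.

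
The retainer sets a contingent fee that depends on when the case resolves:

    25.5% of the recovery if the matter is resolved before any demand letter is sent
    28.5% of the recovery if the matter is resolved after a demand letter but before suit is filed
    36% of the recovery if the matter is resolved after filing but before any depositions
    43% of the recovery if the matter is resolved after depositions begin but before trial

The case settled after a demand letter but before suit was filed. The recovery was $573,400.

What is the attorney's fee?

The matter settled after a demand letter but before suit was filed, so the 28.5% rate applies.
$573,400 × 28.5% = $163,419.00

$163,419.00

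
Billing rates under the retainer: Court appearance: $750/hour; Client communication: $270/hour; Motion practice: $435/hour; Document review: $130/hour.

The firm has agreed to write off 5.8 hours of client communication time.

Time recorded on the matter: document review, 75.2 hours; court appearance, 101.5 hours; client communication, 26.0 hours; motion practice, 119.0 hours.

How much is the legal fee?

Court appearance: 101.5 × $750 = $76,125.00
Client communication: 26.0 × $270 = $7,020.00
Motion practice: 119.0 × $435 = $51,765.00
Document review: 75.2 × $130 = $9,776.00
Subtotal: $144,686.00
Write-off: 5.8 × $270 = $1,566.00
Total: $144,686.00 − $1,566.00 = $143,120.00

$143,120.00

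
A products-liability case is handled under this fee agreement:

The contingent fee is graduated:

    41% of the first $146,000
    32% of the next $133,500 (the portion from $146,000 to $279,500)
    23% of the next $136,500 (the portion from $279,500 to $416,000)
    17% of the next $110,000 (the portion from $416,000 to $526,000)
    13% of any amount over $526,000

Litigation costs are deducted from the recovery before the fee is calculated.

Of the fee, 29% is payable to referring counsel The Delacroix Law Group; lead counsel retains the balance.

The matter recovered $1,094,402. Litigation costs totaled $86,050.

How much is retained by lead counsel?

$152,920.34

Fee base (net of costs): $1,094,402 − $86,050 = $1,008,352
First $146,000 at 41% = $59,860.00
Next $133,500 at 32% = $42,720.00
Next $136,500 at 23% = $31,395.00
Next $110,000 at 17% = $18,700.00
Remaining $482,352 at 13% = $62,705.76
Fee: $59,860.00 + $42,720.00 + $31,395.00 + $18,700.00 + $62,705.76 = $215,380.76
Referral share: 29% of $215,380.76 = $62,460.42; lead counsel retains $215,380.76 − $62,460.42 = $152,920.34.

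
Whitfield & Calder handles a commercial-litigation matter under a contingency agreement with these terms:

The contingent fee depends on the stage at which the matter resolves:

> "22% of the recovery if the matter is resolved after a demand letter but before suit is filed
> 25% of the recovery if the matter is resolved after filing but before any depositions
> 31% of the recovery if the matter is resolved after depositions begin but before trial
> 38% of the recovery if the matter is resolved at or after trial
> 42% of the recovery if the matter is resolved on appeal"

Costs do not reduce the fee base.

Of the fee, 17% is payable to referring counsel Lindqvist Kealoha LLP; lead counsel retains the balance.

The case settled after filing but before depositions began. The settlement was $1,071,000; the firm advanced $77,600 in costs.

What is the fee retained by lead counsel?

$222,232.50

Fee base is the gross recovery, $1,071,000; costs are reimbursed separately.
The matter settled after filing but before depositions began, so the 25% rate applies.
$1,071,000 × 25% = $267,750.00
Referral share: 17% of $267,750.00 = $45,517.50; lead counsel retains $267,750.00 − $45,517.50 = $222,232.50.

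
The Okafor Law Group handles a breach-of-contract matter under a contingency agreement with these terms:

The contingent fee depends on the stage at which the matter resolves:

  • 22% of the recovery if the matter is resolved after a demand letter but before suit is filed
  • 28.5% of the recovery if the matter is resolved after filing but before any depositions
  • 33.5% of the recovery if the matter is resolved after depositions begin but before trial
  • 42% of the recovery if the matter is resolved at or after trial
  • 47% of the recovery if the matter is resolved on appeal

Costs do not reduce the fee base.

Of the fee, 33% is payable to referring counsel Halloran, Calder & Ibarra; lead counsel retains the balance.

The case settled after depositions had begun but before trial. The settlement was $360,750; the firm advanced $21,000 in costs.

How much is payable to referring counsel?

Fee base is the gross recovery, $360,750; costs are reimbursed separately.
The matter settled after depositions had begun but before trial, so the 33.5% rate applies.
$360,750 × 33.5% = $120,851.25
Referral share: 33% of $120,851.25 = $39,880.91; lead counsel retains $120,851.25 − $39,880.91 = $80,970.34.

$39,880.91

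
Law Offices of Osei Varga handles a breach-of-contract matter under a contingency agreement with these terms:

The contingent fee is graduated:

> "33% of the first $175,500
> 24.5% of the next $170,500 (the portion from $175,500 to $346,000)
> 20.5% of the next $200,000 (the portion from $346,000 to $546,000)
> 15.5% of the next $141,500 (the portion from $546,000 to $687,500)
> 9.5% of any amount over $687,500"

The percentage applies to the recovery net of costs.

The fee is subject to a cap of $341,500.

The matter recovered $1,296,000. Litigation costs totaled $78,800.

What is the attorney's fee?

$212,941.50

Fee base (net of costs): $1,296,000 − $78,800 = $1,217,200
First $175,500 at 33% = $57,915.00
Next $170,500 at 24.5% = $41,772.50
Next $200,000 at 20.5% = $41,000.00
Next $141,500 at 15.5% = $21,932.50
Remaining $529,700 at 9.5% = $50,321.50
Fee: $57,915.00 + $41,772.50 + $41,000.00 + $21,932.50 + $50,321.50 = $212,941.50
$212,941.50 is under the $341,500 cap.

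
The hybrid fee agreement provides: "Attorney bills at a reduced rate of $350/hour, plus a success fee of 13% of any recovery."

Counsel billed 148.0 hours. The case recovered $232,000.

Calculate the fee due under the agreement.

Hourly: 148.0 × $350 = $51,800.00
Success fee: 13% of $232,000 = $30,160.00
Total: $51,800.00 + $30,160.00 = $81,960.00

$81,960.00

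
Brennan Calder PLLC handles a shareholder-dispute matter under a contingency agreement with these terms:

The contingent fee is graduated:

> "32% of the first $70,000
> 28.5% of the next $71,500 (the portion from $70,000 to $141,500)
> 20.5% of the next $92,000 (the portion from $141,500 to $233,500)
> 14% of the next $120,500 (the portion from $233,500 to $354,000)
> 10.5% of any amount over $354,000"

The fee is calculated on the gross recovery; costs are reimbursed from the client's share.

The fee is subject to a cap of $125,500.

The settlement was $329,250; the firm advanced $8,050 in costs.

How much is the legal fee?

Fee base is the gross recovery, $329,250; costs are reimbursed separately.
First $70,000 at 32% = $22,400.00
Next $71,500 at 28.5% = $20,377.50
Next $92,000 at 20.5% = $18,860.00
Remaining $95,750 at 14% = $13,405.00
Fee: $22,400.00 + $20,377.50 + $18,860.00 + $13,405.00 = $75,042.50
$75,042.50 is under the $125,500 cap.

$75,042.50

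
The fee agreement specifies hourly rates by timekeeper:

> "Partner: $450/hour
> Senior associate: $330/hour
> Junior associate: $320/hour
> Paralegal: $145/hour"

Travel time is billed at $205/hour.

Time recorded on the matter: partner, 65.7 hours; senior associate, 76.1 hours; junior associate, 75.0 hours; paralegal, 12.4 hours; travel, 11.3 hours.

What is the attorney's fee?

Partner: 65.7 × $450 = $29,565.00
Senior associate: 76.1 × $330 = $25,113.00
Junior associate: 75.0 × $320 = $24,000.00
Paralegal: 12.4 × $145 = $1,798.00
Subtotal: $29,565.00 + $25,113.00 + $24,000.00 + $1,798.00 = $80,476.00
Travel: 11.3 × $205 = $2,316.50
Total: $80,476.00 + $2,316.50 = $82,792.50

$82,792.50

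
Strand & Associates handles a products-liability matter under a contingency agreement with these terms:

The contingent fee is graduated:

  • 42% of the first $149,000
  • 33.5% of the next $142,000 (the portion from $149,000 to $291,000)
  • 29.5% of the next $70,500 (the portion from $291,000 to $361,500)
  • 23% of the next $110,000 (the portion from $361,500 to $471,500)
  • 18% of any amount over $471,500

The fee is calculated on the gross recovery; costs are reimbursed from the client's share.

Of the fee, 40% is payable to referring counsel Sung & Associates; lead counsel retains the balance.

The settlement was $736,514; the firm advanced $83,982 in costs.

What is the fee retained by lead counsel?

Fee base is the gross recovery, $736,514; costs are reimbursed separately.
First $149,000 at 42% = $62,580.00
Next $142,000 at 33.5% = $47,570.00
Next $70,500 at 29.5% = $20,797.50
Next $110,000 at 23% = $25,300.00
Remaining $265,014 at 18% = $47,702.52
Fee: $62,580.00 + $47,570.00 + $20,797.50 + $25,300.00 + $47,702.52 = $203,950.02
Referral share: 40% of $203,950.02 = $81,580.01; lead counsel retains $203,950.02 − $81,580.01 = $122,370.01.

$122,370.01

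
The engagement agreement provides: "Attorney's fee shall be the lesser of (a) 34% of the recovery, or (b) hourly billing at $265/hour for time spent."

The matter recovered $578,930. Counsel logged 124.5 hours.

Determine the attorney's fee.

$32,992.50

(a) 34% of $578,930 = $196,836.20
(b) 124.5 × $265 = $32,992.50
The lesser is (b): $32,992.50.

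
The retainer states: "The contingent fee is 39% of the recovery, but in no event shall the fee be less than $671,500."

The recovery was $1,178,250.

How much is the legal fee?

39% of $1,178,250 = $459,517.50
That is below the $671,500 minimum, so the minimum applies.

$671,500.00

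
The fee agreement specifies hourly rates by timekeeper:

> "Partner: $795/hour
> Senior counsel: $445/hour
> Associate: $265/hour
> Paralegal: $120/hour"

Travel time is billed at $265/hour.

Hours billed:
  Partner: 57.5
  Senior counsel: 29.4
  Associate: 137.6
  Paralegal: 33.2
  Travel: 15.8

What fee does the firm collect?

Partner: 57.5 × $795 = $45,712.50
Senior counsel: 29.4 × $445 = $13,083.00
Associate: 137.6 × $265 = $36,464.00
Paralegal: 33.2 × $120 = $3,984.00
Subtotal: $45,712.50 + $13,083.00 + $36,464.00 + $3,984.00 = $99,243.50
Travel: 15.8 × $265 = $4,187.00
Total: $99,243.50 + $4,187.00 = $103,430.50

$103,430.50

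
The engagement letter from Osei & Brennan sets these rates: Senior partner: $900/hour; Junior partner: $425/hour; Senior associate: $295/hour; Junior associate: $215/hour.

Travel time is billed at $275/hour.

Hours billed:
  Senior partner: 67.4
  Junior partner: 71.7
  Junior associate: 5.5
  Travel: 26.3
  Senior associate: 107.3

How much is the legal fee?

Senior partner: 67.4 × $900 = $60,660.00
Junior partner: 71.7 × $425 = $30,472.50
Senior associate: 107.3 × $295 = $31,653.50
Junior associate: 5.5 × $215 = $1,182.50
Subtotal: $60,660.00 + $30,472.50 + $31,653.50 + $1,182.50 = $123,968.50
Travel: 26.3 × $275 = $7,232.50
Total: $123,968.50 + $7,232.50 = $131,201.00

$131,201.00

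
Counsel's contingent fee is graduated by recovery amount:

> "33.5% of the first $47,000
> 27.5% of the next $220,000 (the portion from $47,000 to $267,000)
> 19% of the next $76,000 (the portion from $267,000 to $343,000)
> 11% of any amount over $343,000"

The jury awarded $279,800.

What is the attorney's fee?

$78,677.00

First $47,000 at 33.5% = $15,745.00
Next $220,000 at 27.5% = $60,500.00
Remaining $12,800 at 19% = $2,432.00
Fee: $15,745.00 + $60,500.00 + $2,432.00 = $78,677.00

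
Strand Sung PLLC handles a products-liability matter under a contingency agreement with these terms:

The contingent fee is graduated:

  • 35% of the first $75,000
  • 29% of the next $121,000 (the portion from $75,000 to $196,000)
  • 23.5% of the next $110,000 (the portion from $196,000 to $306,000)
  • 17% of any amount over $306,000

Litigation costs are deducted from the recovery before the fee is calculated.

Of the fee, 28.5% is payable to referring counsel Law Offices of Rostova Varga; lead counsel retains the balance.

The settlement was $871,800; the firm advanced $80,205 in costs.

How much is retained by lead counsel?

$121,364.92

Fee base (net of costs): $871,800 − $80,205 = $791,595
First $75,000 at 35% = $26,250.00
Next $121,000 at 29% = $35,090.00
Next $110,000 at 23.5% = $25,850.00
Remaining $485,595 at 17% = $82,551.15
Fee: $26,250.00 + $35,090.00 + $25,850.00 + $82,551.15 = $169,741.15
Referral share: 28.5% of $169,741.15 = $48,376.23; lead counsel retains $169,741.15 − $48,376.23 = $121,364.92.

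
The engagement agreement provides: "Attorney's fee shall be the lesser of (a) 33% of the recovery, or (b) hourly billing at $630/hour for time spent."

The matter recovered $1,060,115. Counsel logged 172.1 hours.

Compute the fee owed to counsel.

$108,423.00

(a) 33% of $1,060,115 = $349,837.95
(b) 172.1 × $630 = $108,423.00
The lesser is (b): $108,423.00.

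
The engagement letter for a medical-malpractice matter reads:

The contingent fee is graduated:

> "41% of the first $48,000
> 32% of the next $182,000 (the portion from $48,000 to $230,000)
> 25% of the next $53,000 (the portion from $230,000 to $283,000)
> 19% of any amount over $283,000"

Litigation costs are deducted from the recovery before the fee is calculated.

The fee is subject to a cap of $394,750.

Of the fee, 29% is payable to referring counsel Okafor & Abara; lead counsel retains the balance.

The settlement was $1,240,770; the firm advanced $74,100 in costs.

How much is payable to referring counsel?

Fee base (net of costs): $1,240,770 − $74,100 = $1,166,670
First $48,000 at 41% = $19,680.00
Next $182,000 at 32% = $58,240.00
Next $53,000 at 25% = $13,250.00
Remaining $883,670 at 19% = $167,897.30
Fee: $19,680.00 + $58,240.00 + $13,250.00 + $167,897.30 = $259,067.30
$259,067.30 is under the $394,750 cap.
Referral share: 29% of $259,067.30 = $75,129.52; lead counsel retains $259,067.30 − $75,129.52 = $183,937.78.

$75,129.52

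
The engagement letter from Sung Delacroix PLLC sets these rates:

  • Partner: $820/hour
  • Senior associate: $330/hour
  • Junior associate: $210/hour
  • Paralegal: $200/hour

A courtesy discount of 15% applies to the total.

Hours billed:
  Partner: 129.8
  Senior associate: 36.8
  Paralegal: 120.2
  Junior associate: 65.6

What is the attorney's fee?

$132,936.60

Partner: 129.8 × $820 = $106,436.00
Senior associate: 36.8 × $330 = $12,144.00
Junior associate: 65.6 × $210 = $13,776.00
Paralegal: 120.2 × $200 = $24,040.00
Subtotal: $156,396.00
Less 15% discount: −$23,459.40
Total: $156,396.00 − $23,459.40 = $132,936.60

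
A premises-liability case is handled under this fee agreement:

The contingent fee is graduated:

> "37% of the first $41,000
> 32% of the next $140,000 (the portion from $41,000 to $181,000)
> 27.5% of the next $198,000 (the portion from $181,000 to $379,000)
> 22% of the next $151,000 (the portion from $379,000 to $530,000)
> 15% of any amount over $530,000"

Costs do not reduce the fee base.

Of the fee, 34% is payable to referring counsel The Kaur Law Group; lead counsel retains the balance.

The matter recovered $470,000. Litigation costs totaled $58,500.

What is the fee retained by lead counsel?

$88,730.40

Fee base is the gross recovery, $470,000; costs are reimbursed separately.
First $41,000 at 37% = $15,170.00
Next $140,000 at 32% = $44,800.00
Next $198,000 at 27.5% = $54,450.00
Remaining $91,000 at 22% = $20,020.00
Fee: $15,170.00 + $44,800.00 + $54,450.00 + $20,020.00 = $134,440.00
Referral share: 34% of $134,440.00 = $45,709.60; lead counsel retains $134,440.00 − $45,709.60 = $88,730.40.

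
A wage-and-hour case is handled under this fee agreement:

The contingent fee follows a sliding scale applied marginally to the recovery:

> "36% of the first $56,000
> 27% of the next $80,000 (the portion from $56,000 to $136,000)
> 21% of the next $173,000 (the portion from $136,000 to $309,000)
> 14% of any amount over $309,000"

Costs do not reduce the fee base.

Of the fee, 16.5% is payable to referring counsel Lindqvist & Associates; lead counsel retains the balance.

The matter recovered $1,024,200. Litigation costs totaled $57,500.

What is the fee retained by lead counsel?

Fee base is the gross recovery, $1,024,200; costs are reimbursed separately.
First $56,000 at 36% = $20,160.00
Next $80,000 at 27% = $21,600.00
Next $173,000 at 21% = $36,330.00
Remaining $715,200 at 14% = $100,128.00
Fee: $20,160.00 + $21,600.00 + $36,330.00 + $100,128.00 = $178,218.00
Referral share: 16.5% of $178,218.00 = $29,405.97; lead counsel retains $178,218.00 − $29,405.97 = $148,812.03.

$148,812.03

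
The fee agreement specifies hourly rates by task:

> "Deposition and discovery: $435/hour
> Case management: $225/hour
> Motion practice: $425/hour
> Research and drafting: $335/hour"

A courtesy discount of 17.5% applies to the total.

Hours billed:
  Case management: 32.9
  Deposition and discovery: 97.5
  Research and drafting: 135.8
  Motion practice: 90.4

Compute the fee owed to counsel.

$110,325.60

Deposition and discovery: 97.5 × $435 = $42,412.50
Case management: 32.9 × $225 = $7,402.50
Motion practice: 90.4 × $425 = $38,420.00
Research and drafting: 135.8 × $335 = $45,493.00
Subtotal: $133,728.00
Less 17.5% discount: −$23,402.40
Total: $133,728.00 − $23,402.40 = $110,325.60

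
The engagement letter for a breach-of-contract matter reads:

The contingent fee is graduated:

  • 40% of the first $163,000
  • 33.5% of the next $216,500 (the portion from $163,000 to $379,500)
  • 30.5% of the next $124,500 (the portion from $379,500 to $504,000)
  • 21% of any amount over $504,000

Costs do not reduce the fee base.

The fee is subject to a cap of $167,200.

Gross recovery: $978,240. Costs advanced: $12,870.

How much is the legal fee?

$167,200.00

Fee base is the gross recovery, $978,240; costs are reimbursed separately.
First $163,000 at 40% = $65,200.00
Next $216,500 at 33.5% = $72,527.50
Next $124,500 at 30.5% = $37,972.50
Remaining $474,240 at 21% = $99,590.40
Fee: $65,200.00 + $72,527.50 + $37,972.50 + $99,590.40 = $275,290.40
$275,290.40 exceeds the $167,200 cap, so the fee is capped at $167,200.00.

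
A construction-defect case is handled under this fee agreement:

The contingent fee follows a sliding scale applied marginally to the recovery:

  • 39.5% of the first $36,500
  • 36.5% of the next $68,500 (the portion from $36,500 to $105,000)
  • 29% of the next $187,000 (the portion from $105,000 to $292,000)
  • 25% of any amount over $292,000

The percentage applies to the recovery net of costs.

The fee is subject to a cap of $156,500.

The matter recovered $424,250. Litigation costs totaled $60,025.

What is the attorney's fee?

$111,706.25

Fee base (net of costs): $424,250 − $60,025 = $364,225
First $36,500 at 39.5% = $14,417.50
Next $68,500 at 36.5% = $25,002.50
Next $187,000 at 29% = $54,230.00
Remaining $72,225 at 25% = $18,056.25
Fee: $14,417.50 + $25,002.50 + $54,230.00 + $18,056.25 = $111,706.25
$111,706.25 is under the $156,500 cap.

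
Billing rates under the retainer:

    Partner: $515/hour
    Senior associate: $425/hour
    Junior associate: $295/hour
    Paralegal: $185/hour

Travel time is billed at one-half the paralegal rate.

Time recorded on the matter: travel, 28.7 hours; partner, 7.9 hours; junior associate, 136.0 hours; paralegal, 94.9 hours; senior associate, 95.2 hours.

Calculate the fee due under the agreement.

Partner: 7.9 × $515 = $4,068.50
Senior associate: 95.2 × $425 = $40,460.00
Junior associate: 136.0 × $295 = $40,120.00
Paralegal: 94.9 × $185 = $17,556.50
Subtotal: $4,068.50 + $40,460.00 + $40,120.00 + $17,556.50 = $102,205.00
Travel: 28.7 × ($185 ÷ 2) = 28.7 × $92.50 = $2,654.75
Total: $102,205.00 + $2,654.75 = $104,859.75

$104,859.75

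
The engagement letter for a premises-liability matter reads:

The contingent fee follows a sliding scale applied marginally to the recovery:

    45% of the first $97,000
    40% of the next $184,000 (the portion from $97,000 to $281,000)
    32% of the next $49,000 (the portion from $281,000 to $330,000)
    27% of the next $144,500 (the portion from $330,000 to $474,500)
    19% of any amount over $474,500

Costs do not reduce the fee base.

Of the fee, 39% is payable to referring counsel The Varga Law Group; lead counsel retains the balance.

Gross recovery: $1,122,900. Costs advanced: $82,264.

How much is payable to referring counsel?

Fee base is the gross recovery, $1,122,900; costs are reimbursed separately.
First $97,000 at 45% = $43,650.00
Next $184,000 at 40% = $73,600.00
Next $49,000 at 32% = $15,680.00
Next $144,500 at 27% = $39,015.00
Remaining $648,400 at 19% = $123,196.00
Fee: $43,650.00 + $73,600.00 + $15,680.00 + $39,015.00 + $123,196.00 = $295,141.00
Referral share: 39% of $295,141.00 = $115,104.99; lead counsel retains $295,141.00 − $115,104.99 = $180,036.01.

$115,104.99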